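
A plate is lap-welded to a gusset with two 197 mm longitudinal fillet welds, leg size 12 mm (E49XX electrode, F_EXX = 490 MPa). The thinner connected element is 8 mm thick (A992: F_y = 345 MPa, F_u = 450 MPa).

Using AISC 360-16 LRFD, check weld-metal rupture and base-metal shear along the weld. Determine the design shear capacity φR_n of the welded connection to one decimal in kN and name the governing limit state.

638.3 kN (base-metal shear governs)

Weld metal: throat = 0.707×12 = 8.484 mm, L = 2×197 = 394 mm. φR_n = 0.75 × 0.6 × 490 × 8.484 × 394 = 737.1 kN.
Base metal shear (8 mm plate): yield φR_n = 1.0×0.6×345×8×394 = 652.5 kN; rupture φR_n = 0.75×0.6×450×8×394 = 638.3 kN; take 638.3 kN (rupture).
Governing: min(737.1, 638.3) = 638.3 kN → base-metal shear.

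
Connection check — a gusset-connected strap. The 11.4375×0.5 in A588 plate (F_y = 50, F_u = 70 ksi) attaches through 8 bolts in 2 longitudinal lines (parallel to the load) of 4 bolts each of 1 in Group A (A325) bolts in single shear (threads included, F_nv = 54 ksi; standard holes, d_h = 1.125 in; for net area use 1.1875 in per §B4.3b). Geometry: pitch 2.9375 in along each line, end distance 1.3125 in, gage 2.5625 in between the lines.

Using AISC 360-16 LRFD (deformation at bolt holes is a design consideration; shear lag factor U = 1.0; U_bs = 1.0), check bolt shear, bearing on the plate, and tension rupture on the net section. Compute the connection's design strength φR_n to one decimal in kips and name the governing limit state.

237.9 kips (net-section rupture governs)

Bolt shear: A_b = π(1)²/4 = 0.7854 in². φR_n = 0.75 × 54 × 0.7854 × 8 × 1 = 254.5 kips.
Bearing (0.5 in plate, F_u = 70 ksi): end bolts L_c = 1.3125 − 1.125/2 = 0.75, R_n = min(1.2×0.75×0.5×70, 2.4×1×0.5×70) = 31.5 kips/bolt; interior L_c = 2.9375 − 1.125 = 1.8125, R_n = 76.125 kips/bolt. φR_n = 0.75 × (2×31.5 + 6×76.125) = 389.8 kips.
Tension rupture (net): A_n = (11.4375 − 2×1.1875)×0.5 = 4.5313 in² (U = 1.0, A_e = A_n). φR_n = 0.75 × 70 × 4.5313 = 237.9 kips.
Governing: min(254.5, 389.8, 237.9) = 237.9 kips → net-section rupture.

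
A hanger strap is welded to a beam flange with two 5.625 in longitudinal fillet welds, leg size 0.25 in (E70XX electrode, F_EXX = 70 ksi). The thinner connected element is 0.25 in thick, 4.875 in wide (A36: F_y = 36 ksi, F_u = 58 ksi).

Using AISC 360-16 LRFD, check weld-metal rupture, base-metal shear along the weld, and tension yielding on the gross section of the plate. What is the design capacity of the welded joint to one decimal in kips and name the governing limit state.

39.5 kips (gross-section yield governs)

Weld metal: throat = 0.707×0.25 = 0.17675 in, L = 2×5.625 = 11.25 in. φR_n = 0.75 × 0.6 × 70 × 0.17675 × 11.25 = 62.6 kips.
Base metal shear (0.25 in plate): yield φR_n = 1.0×0.6×36×0.25×11.25 = 60.8 kips; rupture φR_n = 0.75×0.6×58×0.25×11.25 = 73.4 kips; take 60.8 kips (yield).
Tension yield (gross): A_g = 4.875×0.25 = 1.2188 in². φR_n = 0.90 × 36 × 1.2188 = 39.5 kips.
Governing: min(62.6, 60.8, 39.5) = 39.5 kips → gross-section yield.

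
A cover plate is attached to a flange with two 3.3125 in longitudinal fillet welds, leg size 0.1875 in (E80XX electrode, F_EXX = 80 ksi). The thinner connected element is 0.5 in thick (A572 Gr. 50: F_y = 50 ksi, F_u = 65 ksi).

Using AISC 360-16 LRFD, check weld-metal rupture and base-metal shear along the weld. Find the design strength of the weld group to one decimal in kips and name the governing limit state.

31.6 kips (weld metal governs)

Weld metal: throat = 0.707×0.1875 = 0.13256 in, L = 2×3.3125 = 6.625 in. φR_n = 0.75 × 0.6 × 80 × 0.13256 × 6.625 = 31.6 kips.
Base metal shear (0.5 in plate): yield φR_n = 1.0×0.6×50×0.5×6.625 = 99.4 kips; rupture φR_n = 0.75×0.6×65×0.5×6.625 = 96.9 kips; take 96.9 kips (rupture).
Governing: min(31.6, 96.9) = 31.6 kips → weld metal.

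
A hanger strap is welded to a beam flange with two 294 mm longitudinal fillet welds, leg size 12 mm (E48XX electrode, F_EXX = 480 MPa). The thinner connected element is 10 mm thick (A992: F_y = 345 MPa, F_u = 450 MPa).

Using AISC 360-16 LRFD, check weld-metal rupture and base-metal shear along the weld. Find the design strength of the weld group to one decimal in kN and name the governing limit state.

Weld metal: throat = 0.707×12 = 8.484 mm, L = 2×294 = 588 mm. φR_n = 0.75 × 0.6 × 480 × 8.484 × 588 = 1077.5 kN.
Base metal shear (10 mm plate): yield φR_n = 1.0×0.6×345×10×588 = 1217.2 kN; rupture φR_n = 0.75×0.6×450×10×588 = 1190.7 kN; take 1190.7 kN (rupture).
Governing: min(1077.5, 1190.7) = 1077.5 kN → weld metal.

1077.5 kN (weld metal governs)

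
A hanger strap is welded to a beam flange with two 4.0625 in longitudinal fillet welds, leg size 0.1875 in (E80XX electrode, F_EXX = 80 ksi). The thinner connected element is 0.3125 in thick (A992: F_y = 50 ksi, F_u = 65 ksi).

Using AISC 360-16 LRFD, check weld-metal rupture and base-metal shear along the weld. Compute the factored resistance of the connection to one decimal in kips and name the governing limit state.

Weld metal: throat = 0.707×0.1875 = 0.13256 in, L = 2×4.0625 = 8.125 in. φR_n = 0.75 × 0.6 × 80 × 0.13256 × 8.125 = 38.8 kips.
Base metal shear (0.3125 in plate): yield φR_n = 1.0×0.6×50×0.3125×8.125 = 76.2 kips; rupture φR_n = 0.75×0.6×65×0.3125×8.125 = 74.3 kips; take 74.3 kips (rupture).
Governing: min(38.8, 74.3) = 38.8 kips → weld metal.

38.8 kips (weld metal governs)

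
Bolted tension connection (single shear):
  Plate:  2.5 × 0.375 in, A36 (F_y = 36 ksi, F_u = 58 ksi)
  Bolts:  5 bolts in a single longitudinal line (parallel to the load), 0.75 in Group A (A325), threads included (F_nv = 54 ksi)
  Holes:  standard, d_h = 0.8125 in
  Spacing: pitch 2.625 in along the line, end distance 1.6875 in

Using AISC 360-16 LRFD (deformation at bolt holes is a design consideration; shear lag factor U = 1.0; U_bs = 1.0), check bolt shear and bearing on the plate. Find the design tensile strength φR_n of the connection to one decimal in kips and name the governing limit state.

Bolt shear: A_b = π(0.75)²/4 = 0.44179 in². φR_n = 0.75 × 54 × 0.44179 × 5 × 1 = 89.5 kips.
Bearing (0.375 in plate, F_u = 58 ksi): end bolts L_c = 1.6875 − 0.8125/2 = 1.28125, R_n = min(1.2×1.28125×0.375×58, 2.4×0.75×0.375×58) = 33.441 kips/bolt; interior L_c = 2.625 − 0.8125 = 1.8125, R_n = 39.15 kips/bolt. φR_n = 0.75 × (1×33.441 + 4×39.15) = 142.5 kips.
Governing: min(89.5, 142.5) = 89.5 kips → bolt shear.

89.5 kips (bolt shear governs)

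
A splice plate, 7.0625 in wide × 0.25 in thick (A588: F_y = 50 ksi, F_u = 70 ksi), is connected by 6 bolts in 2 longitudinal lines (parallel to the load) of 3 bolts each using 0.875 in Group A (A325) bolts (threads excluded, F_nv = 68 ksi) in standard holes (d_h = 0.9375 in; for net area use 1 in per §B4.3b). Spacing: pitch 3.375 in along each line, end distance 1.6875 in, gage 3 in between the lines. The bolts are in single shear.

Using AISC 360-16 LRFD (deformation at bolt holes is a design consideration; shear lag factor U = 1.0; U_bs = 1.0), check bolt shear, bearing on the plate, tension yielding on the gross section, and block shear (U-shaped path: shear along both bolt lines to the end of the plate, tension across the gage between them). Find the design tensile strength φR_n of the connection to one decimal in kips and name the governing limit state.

Bolt shear: A_b = π(0.875)²/4 = 0.60132 in². φR_n = 0.75 × 68 × 0.60132 × 6 × 1 = 184.0 kips.
Bearing (0.25 in plate, F_u = 70 ksi): end bolts L_c = 1.6875 − 0.9375/2 = 1.21875, R_n = min(1.2×1.21875×0.25×70, 2.4×0.875×0.25×70) = 25.594 kips/bolt; interior L_c = 3.375 − 0.9375 = 2.4375, R_n = 36.75 kips/bolt. φR_n = 0.75 × (2×25.594 + 4×36.75) = 148.6 kips.
Tension yield (gross): A_g = 7.0625×0.25 = 1.7656 in². φR_n = 0.90 × 50 × 1.7656 = 79.5 kips.
Block shear: shear path 2×[1.6875+2×3.375] = 2×8.4375 in, A_gv = 4.2188, A_nv = 2×(8.4375 − 2.5×1)×0.25 = 2.9688 in²; tension across gage: (3 − 1×1)×0.25 = 0.5 in². R_n = min(0.6×70×2.9688, 0.6×50×4.2188) + 1.0×70×0.5 = min(124.69, 126.56) + 35 = 159.69 kips. φR_n = 0.75 × 159.69 = 119.8 kips.
Governing: min(184.0, 148.6, 79.5, 119.8) = 79.5 kips → gross-section yield.

79.5 kips (gross-section yield governs)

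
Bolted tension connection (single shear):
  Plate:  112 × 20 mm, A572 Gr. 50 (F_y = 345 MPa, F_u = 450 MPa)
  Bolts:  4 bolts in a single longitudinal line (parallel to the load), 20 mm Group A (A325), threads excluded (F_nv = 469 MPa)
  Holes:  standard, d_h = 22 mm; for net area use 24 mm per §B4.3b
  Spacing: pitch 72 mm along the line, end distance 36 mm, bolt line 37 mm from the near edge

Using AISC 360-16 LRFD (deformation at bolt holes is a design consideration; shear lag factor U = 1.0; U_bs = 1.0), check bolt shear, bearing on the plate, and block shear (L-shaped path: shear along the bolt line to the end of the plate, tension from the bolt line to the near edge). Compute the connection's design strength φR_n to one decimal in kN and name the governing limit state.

Bolt shear: A_b = π(20)²/4 = 314.16 mm². φR_n = 0.75 × 469 × 314.16 × 4 × 1 = 442.0 kN.
Bearing (20 mm plate, F_u = 450 MPa): end bolts L_c = 36 − 22/2 = 25, R_n = min(1.2×25×20×450, 2.4×20×20×450) = 270 kN/bolt; interior L_c = 72 − 22 = 50, R_n = 432 kN/bolt. φR_n = 0.75 × (1×270 + 3×432) = 1174.5 kN.
Block shear: shear path 1×[36+3×72] = 1×252 mm, A_gv = 5040, A_nv = 1×(252 − 3.5×24)×20 = 3360 mm²; tension to near edge: (37 − 0.5×24)×20 = 500 mm². R_n = min(0.6×450×3360, 0.6×345×5040) + 1.0×450×500 = min(907.2, 1043.3) + 225 = 1132.2 kN. φR_n = 0.75 × 1132.2 = 849.2 kN.
Governing: min(442.0, 1174.5, 849.2) = 442.0 kN → bolt shear.

442.0 kN (bolt shear governs)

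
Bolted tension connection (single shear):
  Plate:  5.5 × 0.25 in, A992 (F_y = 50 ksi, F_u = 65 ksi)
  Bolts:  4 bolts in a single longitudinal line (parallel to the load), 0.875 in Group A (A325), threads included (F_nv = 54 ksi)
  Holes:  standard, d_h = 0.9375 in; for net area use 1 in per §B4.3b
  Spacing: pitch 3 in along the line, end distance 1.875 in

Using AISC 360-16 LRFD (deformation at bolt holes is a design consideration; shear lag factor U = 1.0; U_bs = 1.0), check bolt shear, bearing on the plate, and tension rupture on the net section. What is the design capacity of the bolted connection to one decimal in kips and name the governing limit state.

Bolt shear: A_b = π(0.875)²/4 = 0.60132 in². φR_n = 0.75 × 54 × 0.60132 × 4 × 1 = 97.4 kips.
Bearing (0.25 in plate, F_u = 65 ksi): end bolts L_c = 1.875 − 0.9375/2 = 1.40625, R_n = min(1.2×1.40625×0.25×65, 2.4×0.875×0.25×65) = 27.422 kips/bolt; interior L_c = 3 − 0.9375 = 2.0625, R_n = 34.125 kips/bolt. φR_n = 0.75 × (1×27.422 + 3×34.125) = 97.3 kips.
Tension rupture (net): A_n = (5.5 − 1×1)×0.25 = 1.125 in² (U = 1.0, A_e = A_n). φR_n = 0.75 × 65 × 1.125 = 54.8 kips.
Governing: min(97.4, 97.3, 54.8) = 54.8 kips → net-section rupture.

54.8 kips (net-section rupture governs)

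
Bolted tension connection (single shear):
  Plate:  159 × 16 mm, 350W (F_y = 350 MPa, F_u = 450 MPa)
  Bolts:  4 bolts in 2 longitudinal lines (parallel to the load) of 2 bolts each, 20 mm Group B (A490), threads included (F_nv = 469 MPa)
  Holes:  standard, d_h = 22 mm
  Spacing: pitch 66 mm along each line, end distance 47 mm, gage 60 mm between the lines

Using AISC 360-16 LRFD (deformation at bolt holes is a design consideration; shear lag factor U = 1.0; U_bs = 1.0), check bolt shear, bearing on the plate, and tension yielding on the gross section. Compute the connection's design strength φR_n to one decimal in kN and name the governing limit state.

Bolt shear: A_b = π(20)²/4 = 314.16 mm². φR_n = 0.75 × 469 × 314.16 × 4 × 1 = 442.0 kN.
Bearing (16 mm plate, F_u = 450 MPa): end bolts L_c = 47 − 22/2 = 36, R_n = min(1.2×36×16×450, 2.4×20×16×450) = 311.04 kN/bolt; interior L_c = 66 − 22 = 44, R_n = 345.6 kN/bolt. φR_n = 0.75 × (2×311.04 + 2×345.6) = 985.0 kN.
Tension yield (gross): A_g = 159×16 = 2544 mm². φR_n = 0.90 × 350 × 2544 = 801.4 kN.
Governing: min(442.0, 985.0, 801.4) = 442.0 kN → bolt shear.

442.0 kN (bolt shear governs)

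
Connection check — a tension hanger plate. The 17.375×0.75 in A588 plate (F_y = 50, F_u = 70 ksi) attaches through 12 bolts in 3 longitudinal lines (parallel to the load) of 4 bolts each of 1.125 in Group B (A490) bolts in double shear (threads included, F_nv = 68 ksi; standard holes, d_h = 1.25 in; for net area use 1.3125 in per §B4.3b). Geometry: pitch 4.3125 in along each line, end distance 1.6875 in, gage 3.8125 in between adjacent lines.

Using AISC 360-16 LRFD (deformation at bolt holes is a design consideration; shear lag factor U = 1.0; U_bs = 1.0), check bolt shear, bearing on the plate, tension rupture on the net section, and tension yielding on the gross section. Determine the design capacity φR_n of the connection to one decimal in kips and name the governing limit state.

Bolt shear: A_b = π(1.125)²/4 = 0.99402 in². φR_n = 0.75 × 68 × 0.99402 × 12 × 2 = 1216.7 kips.
Bearing (0.75 in plate, F_u = 70 ksi): end bolts L_c = 1.6875 − 1.25/2 = 1.0625, R_n = min(1.2×1.0625×0.75×70, 2.4×1.125×0.75×70) = 66.938 kips/bolt; interior L_c = 4.3125 − 1.25 = 3.0625, R_n = 141.75 kips/bolt. φR_n = 0.75 × (3×66.938 + 9×141.75) = 1107.4 kips.
Tension rupture (net): A_n = (17.375 − 3×1.3125)×0.75 = 10.078 in² (U = 1.0, A_e = A_n). φR_n = 0.75 × 70 × 10.078 = 529.1 kips.
Tension yield (gross): A_g = 17.375×0.75 = 13.031 in². φR_n = 0.90 × 50 × 13.031 = 586.4 kips.
Governing: min(1216.7, 1107.4, 529.1, 586.4) = 529.1 kips → net-section rupture.

529.1 kips (net-section rupture governs)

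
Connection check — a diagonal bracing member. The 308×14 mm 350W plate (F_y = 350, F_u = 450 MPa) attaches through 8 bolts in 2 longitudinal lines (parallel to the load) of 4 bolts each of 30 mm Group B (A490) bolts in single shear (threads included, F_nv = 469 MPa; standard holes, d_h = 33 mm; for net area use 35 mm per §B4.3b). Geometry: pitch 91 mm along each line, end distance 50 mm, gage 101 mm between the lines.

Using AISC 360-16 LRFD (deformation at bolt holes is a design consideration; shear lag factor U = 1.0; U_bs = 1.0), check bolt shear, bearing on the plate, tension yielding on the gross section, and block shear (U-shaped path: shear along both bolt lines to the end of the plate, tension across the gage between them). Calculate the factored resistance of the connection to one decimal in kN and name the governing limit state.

Bolt shear: A_b = π(30)²/4 = 706.86 mm². φR_n = 0.75 × 469 × 706.86 × 8 × 1 = 1989.1 kN.
Bearing (14 mm plate, F_u = 450 MPa): end bolts L_c = 50 − 33/2 = 33.5, R_n = min(1.2×33.5×14×450, 2.4×30×14×450) = 253.26 kN/bolt; interior L_c = 91 − 33 = 58, R_n = 438.48 kN/bolt. φR_n = 0.75 × (2×253.26 + 6×438.48) = 2353.1 kN.
Tension yield (gross): A_g = 308×14 = 4312 mm². φR_n = 0.90 × 350 × 4312 = 1358.3 kN.
Block shear: shear path 2×[50+3×91] = 2×323 mm, A_gv = 9044, A_nv = 2×(323 − 3.5×35)×14 = 5614 mm²; tension across gage: (101 − 1×35)×14 = 924 mm². R_n = min(0.6×450×5614, 0.6×350×9044) + 1.0×450×924 = min(1515.8, 1899.2) + 415.8 = 1931.6 kN. φR_n = 0.75 × 1931.6 = 1448.7 kN.
Governing: min(1989.1, 2353.1, 1358.3, 1448.7) = 1358.3 kN → gross-section yield.

1358.3 kN (gross-section yield governs)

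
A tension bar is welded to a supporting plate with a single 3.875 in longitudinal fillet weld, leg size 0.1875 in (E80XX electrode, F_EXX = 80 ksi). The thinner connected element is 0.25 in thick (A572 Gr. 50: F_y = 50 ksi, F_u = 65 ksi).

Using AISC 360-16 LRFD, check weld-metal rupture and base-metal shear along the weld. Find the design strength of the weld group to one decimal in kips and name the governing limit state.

Weld metal: throat = 0.707×0.1875 = 0.13256 in, L = 3.875 in. φR_n = 0.75 × 0.6 × 80 × 0.13256 × 3.875 = 18.5 kips.
Base metal shear (0.25 in plate): yield φR_n = 1.0×0.6×50×0.25×3.875 = 29.1 kips; rupture φR_n = 0.75×0.6×65×0.25×3.875 = 28.3 kips; take 28.3 kips (rupture).
Governing: min(18.5, 28.3) = 18.5 kips → weld metal.

18.5 kips (weld metal governs)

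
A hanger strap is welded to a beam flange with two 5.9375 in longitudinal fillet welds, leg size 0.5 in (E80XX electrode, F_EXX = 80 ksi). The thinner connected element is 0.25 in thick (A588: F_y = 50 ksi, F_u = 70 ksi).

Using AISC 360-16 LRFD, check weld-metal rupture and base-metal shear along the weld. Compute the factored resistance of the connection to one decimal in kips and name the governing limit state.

Weld metal: throat = 0.707×0.5 = 0.3535 in, L = 2×5.9375 = 11.875 in. φR_n = 0.75 × 0.6 × 80 × 0.3535 × 11.875 = 151.1 kips.
Base metal shear (0.25 in plate): yield φR_n = 1.0×0.6×50×0.25×11.875 = 89.1 kips; rupture φR_n = 0.75×0.6×70×0.25×11.875 = 93.5 kips; take 89.1 kips (yield).
Governing: min(151.1, 89.1) = 89.1 kips → base-metal shear.

89.1 kips (base-metal shear governs)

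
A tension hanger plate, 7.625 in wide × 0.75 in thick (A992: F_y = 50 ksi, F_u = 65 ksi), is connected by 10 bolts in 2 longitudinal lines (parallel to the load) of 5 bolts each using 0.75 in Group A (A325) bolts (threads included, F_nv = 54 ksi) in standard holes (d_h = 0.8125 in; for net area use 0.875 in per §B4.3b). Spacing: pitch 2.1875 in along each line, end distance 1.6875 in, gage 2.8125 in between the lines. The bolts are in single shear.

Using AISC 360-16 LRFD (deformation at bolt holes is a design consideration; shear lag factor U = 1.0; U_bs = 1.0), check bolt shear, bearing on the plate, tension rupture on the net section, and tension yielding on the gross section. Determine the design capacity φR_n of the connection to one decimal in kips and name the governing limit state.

178.9 kips (bolt shear governs)

Bolt shear: A_b = π(0.75)²/4 = 0.44179 in². φR_n = 0.75 × 54 × 0.44179 × 10 × 1 = 178.9 kips.
Bearing (0.75 in plate, F_u = 65 ksi): end bolts L_c = 1.6875 − 0.8125/2 = 1.28125, R_n = min(1.2×1.28125×0.75×65, 2.4×0.75×0.75×65) = 74.953 kips/bolt; interior L_c = 2.1875 − 0.8125 = 1.375, R_n = 80.438 kips/bolt. φR_n = 0.75 × (2×74.953 + 8×80.438) = 595.1 kips.
Tension rupture (net): A_n = (7.625 − 2×0.875)×0.75 = 4.4063 in² (U = 1.0, A_e = A_n). φR_n = 0.75 × 65 × 4.4063 = 214.8 kips.
Tension yield (gross): A_g = 7.625×0.75 = 5.7188 in². φR_n = 0.90 × 50 × 5.7188 = 257.3 kips.
Governing: min(178.9, 595.1, 214.8, 257.3) = 178.9 kips → bolt shear.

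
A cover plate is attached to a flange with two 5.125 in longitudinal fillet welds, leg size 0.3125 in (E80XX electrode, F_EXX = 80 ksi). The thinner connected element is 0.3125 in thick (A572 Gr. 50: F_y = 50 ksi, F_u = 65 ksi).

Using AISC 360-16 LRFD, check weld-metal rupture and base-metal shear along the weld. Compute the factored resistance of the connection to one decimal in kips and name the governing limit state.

81.5 kips (weld metal governs)

Weld metal: throat = 0.707×0.3125 = 0.22094 in, L = 2×5.125 = 10.25 in. φR_n = 0.75 × 0.6 × 80 × 0.22094 × 10.25 = 81.5 kips.
Base metal shear (0.3125 in plate): yield φR_n = 1.0×0.6×50×0.3125×10.25 = 96.1 kips; rupture φR_n = 0.75×0.6×65×0.3125×10.25 = 93.7 kips; take 93.7 kips (rupture).
Governing: min(81.5, 93.7) = 81.5 kips → weld metal.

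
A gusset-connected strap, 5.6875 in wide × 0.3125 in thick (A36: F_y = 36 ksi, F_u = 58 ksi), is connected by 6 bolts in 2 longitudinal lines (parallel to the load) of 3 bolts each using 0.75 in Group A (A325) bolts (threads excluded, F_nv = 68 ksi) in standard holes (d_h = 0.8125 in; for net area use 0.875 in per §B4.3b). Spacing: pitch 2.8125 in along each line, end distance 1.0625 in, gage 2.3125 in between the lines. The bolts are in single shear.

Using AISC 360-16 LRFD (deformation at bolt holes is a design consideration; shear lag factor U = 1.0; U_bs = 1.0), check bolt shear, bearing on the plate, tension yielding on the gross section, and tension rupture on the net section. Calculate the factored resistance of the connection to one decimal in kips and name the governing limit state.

53.5 kips (net-section rupture governs)

Bolt shear: A_b = π(0.75)²/4 = 0.44179 in². φR_n = 0.75 × 68 × 0.44179 × 6 × 1 = 135.2 kips.
Bearing (0.3125 in plate, F_u = 58 ksi): end bolts L_c = 1.0625 − 0.8125/2 = 0.65625, R_n = min(1.2×0.65625×0.3125×58, 2.4×0.75×0.3125×58) = 14.273 kips/bolt; interior L_c = 2.8125 − 0.8125 = 2, R_n = 32.625 kips/bolt. φR_n = 0.75 × (2×14.273 + 4×32.625) = 119.3 kips.
Tension yield (gross): A_g = 5.6875×0.3125 = 1.7773 in². φR_n = 0.90 × 36 × 1.7773 = 57.6 kips.
Tension rupture (net): A_n = (5.6875 − 2×0.875)×0.3125 = 1.2305 in² (U = 1.0, A_e = A_n). φR_n = 0.75 × 58 × 1.2305 = 53.5 kips.
Governing: min(135.2, 119.3, 57.6, 53.5) = 53.5 kips → net-section rupture.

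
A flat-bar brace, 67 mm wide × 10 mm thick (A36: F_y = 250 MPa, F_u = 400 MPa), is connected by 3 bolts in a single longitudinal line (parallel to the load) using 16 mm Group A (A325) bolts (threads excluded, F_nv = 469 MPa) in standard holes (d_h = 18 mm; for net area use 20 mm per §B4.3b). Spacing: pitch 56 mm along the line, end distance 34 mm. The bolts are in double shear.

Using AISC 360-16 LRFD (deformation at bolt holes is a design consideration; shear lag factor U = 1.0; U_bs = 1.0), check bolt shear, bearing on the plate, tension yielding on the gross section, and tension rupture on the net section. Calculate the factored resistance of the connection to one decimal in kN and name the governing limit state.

Bolt shear: A_b = π(16)²/4 = 201.06 mm². φR_n = 0.75 × 469 × 201.06 × 3 × 2 = 424.3 kN.
Bearing (10 mm plate, F_u = 400 MPa): end bolts L_c = 34 − 18/2 = 25, R_n = min(1.2×25×10×400, 2.4×16×10×400) = 120 kN/bolt; interior L_c = 56 − 18 = 38, R_n = 153.6 kN/bolt. φR_n = 0.75 × (1×120 + 2×153.6) = 320.4 kN.
Tension yield (gross): A_g = 67×10 = 670 mm². φR_n = 0.90 × 250 × 670 = 150.8 kN.
Tension rupture (net): A_n = (67 − 1×20)×10 = 470 mm² (U = 1.0, A_e = A_n). φR_n = 0.75 × 400 × 470 = 141.0 kN.
Governing: min(424.3, 320.4, 150.8, 141.0) = 141.0 kN → net-section rupture.

141.0 kN (net-section rupture governs)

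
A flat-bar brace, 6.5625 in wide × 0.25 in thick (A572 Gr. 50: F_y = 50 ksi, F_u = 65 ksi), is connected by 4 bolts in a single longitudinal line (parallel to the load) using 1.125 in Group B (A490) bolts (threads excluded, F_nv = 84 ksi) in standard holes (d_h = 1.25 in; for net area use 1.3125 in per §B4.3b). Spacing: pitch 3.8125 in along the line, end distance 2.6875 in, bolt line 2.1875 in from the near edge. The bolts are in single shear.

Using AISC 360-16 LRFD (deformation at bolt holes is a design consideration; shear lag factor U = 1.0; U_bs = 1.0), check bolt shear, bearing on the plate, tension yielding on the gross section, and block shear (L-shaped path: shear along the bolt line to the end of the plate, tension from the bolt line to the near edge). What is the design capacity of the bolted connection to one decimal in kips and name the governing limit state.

73.8 kips (gross-section yield governs)

Bolt shear: A_b = π(1.125)²/4 = 0.99402 in². φR_n = 0.75 × 84 × 0.99402 × 4 × 1 = 250.5 kips.
Bearing (0.25 in plate, F_u = 65 ksi): end bolts L_c = 2.6875 − 1.25/2 = 2.0625, R_n = min(1.2×2.0625×0.25×65, 2.4×1.125×0.25×65) = 40.219 kips/bolt; interior L_c = 3.8125 − 1.25 = 2.5625, R_n = 43.875 kips/bolt. φR_n = 0.75 × (1×40.219 + 3×43.875) = 128.9 kips.
Tension yield (gross): A_g = 6.5625×0.25 = 1.6406 in². φR_n = 0.90 × 50 × 1.6406 = 73.8 kips.
Block shear: shear path 1×[2.6875+3×3.8125] = 1×14.125 in, A_gv = 3.5313, A_nv = 1×(14.125 − 3.5×1.3125)×0.25 = 2.3828 in²; tension to near edge: (2.1875 − 0.5×1.3125)×0.25 = 0.38281 in². R_n = min(0.6×65×2.3828, 0.6×50×3.5313) + 1.0×65×0.38281 = min(92.929, 105.94) + 24.883 = 117.81 kips. φR_n = 0.75 × 117.81 = 88.4 kips.
Governing: min(250.5, 128.9, 73.8, 88.4) = 73.8 kips → gross-section yield.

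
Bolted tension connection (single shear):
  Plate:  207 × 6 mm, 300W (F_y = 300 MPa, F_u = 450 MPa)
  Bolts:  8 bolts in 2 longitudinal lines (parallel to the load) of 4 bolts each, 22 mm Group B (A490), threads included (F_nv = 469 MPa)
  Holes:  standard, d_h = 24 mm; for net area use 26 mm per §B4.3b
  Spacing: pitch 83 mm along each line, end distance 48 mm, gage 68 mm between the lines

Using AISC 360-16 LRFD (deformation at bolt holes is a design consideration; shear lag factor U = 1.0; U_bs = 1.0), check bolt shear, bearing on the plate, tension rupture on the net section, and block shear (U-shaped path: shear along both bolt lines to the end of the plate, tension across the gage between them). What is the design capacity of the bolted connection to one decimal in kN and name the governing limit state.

Bolt shear: A_b = π(22)²/4 = 380.13 mm². φR_n = 0.75 × 469 × 380.13 × 8 × 1 = 1069.7 kN.
Bearing (6 mm plate, F_u = 450 MPa): end bolts L_c = 48 − 24/2 = 36, R_n = min(1.2×36×6×450, 2.4×22×6×450) = 116.64 kN/bolt; interior L_c = 83 − 24 = 59, R_n = 142.56 kN/bolt. φR_n = 0.75 × (2×116.64 + 6×142.56) = 816.5 kN.
Tension rupture (net): A_n = (207 − 2×26)×6 = 930 mm² (U = 1.0, A_e = A_n). φR_n = 0.75 × 450 × 930 = 313.9 kN.
Block shear: shear path 2×[48+3×83] = 2×297 mm, A_gv = 3564, A_nv = 2×(297 − 3.5×26)×6 = 2472 mm²; tension across gage: (68 − 1×26)×6 = 252 mm². R_n = min(0.6×450×2472, 0.6×300×3564) + 1.0×450×252 = min(667.44, 641.52) + 113.4 = 754.92 kN. φR_n = 0.75 × 754.92 = 566.2 kN.
Governing: min(1069.7, 816.5, 313.9, 566.2) = 313.9 kN → net-section rupture.

313.9 kN (net-section rupture governs)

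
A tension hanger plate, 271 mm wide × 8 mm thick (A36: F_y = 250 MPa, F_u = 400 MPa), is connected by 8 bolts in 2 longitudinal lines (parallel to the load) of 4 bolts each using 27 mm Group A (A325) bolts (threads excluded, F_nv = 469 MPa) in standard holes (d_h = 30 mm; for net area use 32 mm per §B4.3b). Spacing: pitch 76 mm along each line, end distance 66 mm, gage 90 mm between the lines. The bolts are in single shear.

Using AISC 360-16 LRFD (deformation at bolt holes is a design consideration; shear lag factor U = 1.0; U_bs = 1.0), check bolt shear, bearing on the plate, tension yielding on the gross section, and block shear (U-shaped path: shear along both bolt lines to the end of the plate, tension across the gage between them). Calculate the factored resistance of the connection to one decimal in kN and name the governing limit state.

487.8 kN (gross-section yield governs)

Bolt shear: A_b = π(27)²/4 = 572.56 mm². φR_n = 0.75 × 469 × 572.56 × 8 × 1 = 1611.2 kN.
Bearing (8 mm plate, F_u = 400 MPa): end bolts L_c = 66 − 30/2 = 51, R_n = min(1.2×51×8×400, 2.4×27×8×400) = 195.84 kN/bolt; interior L_c = 76 − 30 = 46, R_n = 176.64 kN/bolt. φR_n = 0.75 × (2×195.84 + 6×176.64) = 1088.6 kN.
Tension yield (gross): A_g = 271×8 = 2168 mm². φR_n = 0.90 × 250 × 2168 = 487.8 kN.
Block shear: shear path 2×[66+3×76] = 2×294 mm, A_gv = 4704, A_nv = 2×(294 − 3.5×32)×8 = 2912 mm²; tension across gage: (90 − 1×32)×8 = 464 mm². R_n = min(0.6×400×2912, 0.6×250×4704) + 1.0×400×464 = min(698.88, 705.6) + 185.6 = 884.48 kN. φR_n = 0.75 × 884.48 = 663.4 kN.
Governing: min(1611.2, 1088.6, 487.8, 663.4) = 487.8 kN → gross-section yield.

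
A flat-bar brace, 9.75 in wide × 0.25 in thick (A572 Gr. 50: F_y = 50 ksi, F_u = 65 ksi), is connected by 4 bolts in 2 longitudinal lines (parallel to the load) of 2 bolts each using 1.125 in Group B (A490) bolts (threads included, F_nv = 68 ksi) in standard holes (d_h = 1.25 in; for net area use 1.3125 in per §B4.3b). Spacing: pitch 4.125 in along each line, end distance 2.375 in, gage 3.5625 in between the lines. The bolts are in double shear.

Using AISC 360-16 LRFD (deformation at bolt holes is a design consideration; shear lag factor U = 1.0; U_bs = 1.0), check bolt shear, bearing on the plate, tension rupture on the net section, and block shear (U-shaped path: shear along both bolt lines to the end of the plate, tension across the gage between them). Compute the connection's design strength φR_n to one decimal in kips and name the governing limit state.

Bolt shear: A_b = π(1.125)²/4 = 0.99402 in². φR_n = 0.75 × 68 × 0.99402 × 4 × 2 = 405.6 kips.
Bearing (0.25 in plate, F_u = 65 ksi): end bolts L_c = 2.375 − 1.25/2 = 1.75, R_n = min(1.2×1.75×0.25×65, 2.4×1.125×0.25×65) = 34.125 kips/bolt; interior L_c = 4.125 − 1.25 = 2.875, R_n = 43.875 kips/bolt. φR_n = 0.75 × (2×34.125 + 2×43.875) = 117.0 kips.
Tension rupture (net): A_n = (9.75 − 2×1.3125)×0.25 = 1.7813 in² (U = 1.0, A_e = A_n). φR_n = 0.75 × 65 × 1.7813 = 86.8 kips.
Block shear: shear path 2×[2.375+1×4.125] = 2×6.5 in, A_gv = 3.25, A_nv = 2×(6.5 − 1.5×1.3125)×0.25 = 2.2656 in²; tension across gage: (3.5625 − 1×1.3125)×0.25 = 0.5625 in². R_n = min(0.6×65×2.2656, 0.6×50×3.25) + 1.0×65×0.5625 = min(88.358, 97.5) + 36.563 = 124.92 kips. φR_n = 0.75 × 124.92 = 93.7 kips.
Governing: min(405.6, 117.0, 86.8, 93.7) = 86.8 kips → net-section rupture.

86.8 kips (net-section rupture governs)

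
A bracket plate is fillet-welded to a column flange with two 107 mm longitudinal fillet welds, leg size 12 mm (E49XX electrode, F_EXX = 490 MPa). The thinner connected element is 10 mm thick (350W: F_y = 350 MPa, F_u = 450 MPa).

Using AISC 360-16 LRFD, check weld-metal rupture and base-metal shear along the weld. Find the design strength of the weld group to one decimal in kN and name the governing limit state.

Weld metal: throat = 0.707×12 = 8.484 mm, L = 2×107 = 214 mm. φR_n = 0.75 × 0.6 × 490 × 8.484 × 214 = 400.3 kN.
Base metal shear (10 mm plate): yield φR_n = 1.0×0.6×350×10×214 = 449.4 kN; rupture φR_n = 0.75×0.6×450×10×214 = 433.4 kN; take 433.4 kN (rupture).
Governing: min(400.3, 433.4) = 400.3 kN → weld metal.

400.3 kN (weld metal governs)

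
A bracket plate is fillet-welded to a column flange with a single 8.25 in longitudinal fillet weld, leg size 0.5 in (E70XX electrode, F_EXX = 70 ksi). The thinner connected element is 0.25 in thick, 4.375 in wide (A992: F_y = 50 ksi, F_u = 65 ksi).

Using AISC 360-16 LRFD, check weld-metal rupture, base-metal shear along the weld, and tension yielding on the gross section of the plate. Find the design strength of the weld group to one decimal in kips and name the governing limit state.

Weld metal: throat = 0.707×0.5 = 0.3535 in, L = 8.25 in. φR_n = 0.75 × 0.6 × 70 × 0.3535 × 8.25 = 91.9 kips.
Base metal shear (0.25 in plate): yield φR_n = 1.0×0.6×50×0.25×8.25 = 61.9 kips; rupture φR_n = 0.75×0.6×65×0.25×8.25 = 60.3 kips; take 60.3 kips (rupture).
Tension yield (gross): A_g = 4.375×0.25 = 1.0938 in². φR_n = 0.90 × 50 × 1.0938 = 49.2 kips.
Governing: min(91.9, 60.3, 49.2) = 49.2 kips → gross-section yield.

49.2 kips (gross-section yield governs)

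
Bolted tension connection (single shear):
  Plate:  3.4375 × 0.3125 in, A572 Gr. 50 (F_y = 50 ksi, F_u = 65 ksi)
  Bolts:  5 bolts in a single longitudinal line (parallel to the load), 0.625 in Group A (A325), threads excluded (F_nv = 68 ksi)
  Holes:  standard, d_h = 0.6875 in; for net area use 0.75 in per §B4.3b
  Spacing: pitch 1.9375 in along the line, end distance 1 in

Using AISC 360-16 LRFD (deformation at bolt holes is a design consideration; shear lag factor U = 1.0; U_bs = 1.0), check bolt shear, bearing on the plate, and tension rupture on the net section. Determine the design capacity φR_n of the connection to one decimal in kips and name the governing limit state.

Bolt shear: A_b = π(0.625)²/4 = 0.3068 in². φR_n = 0.75 × 68 × 0.3068 × 5 × 1 = 78.2 kips.
Bearing (0.3125 in plate, F_u = 65 ksi): end bolts L_c = 1 − 0.6875/2 = 0.65625, R_n = min(1.2×0.65625×0.3125×65, 2.4×0.625×0.3125×65) = 15.996 kips/bolt; interior L_c = 1.9375 − 0.6875 = 1.25, R_n = 30.469 kips/bolt. φR_n = 0.75 × (1×15.996 + 4×30.469) = 103.4 kips.
Tension rupture (net): A_n = (3.4375 − 1×0.75)×0.3125 = 0.83984 in² (U = 1.0, A_e = A_n). φR_n = 0.75 × 65 × 0.83984 = 40.9 kips.
Governing: min(78.2, 103.4, 40.9) = 40.9 kips → net-section rupture.

40.9 kips (net-section rupture governs)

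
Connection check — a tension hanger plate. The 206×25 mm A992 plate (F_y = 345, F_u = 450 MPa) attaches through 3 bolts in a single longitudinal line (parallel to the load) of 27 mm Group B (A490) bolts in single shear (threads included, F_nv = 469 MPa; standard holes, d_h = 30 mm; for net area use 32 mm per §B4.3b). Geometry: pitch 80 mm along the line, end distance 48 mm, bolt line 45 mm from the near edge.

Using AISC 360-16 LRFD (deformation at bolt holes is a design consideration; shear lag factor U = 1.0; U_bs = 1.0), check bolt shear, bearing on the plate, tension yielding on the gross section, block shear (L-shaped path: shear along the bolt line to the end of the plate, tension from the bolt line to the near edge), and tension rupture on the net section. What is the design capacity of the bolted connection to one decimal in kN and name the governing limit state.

604.2 kN (bolt shear governs)

Bolt shear: A_b = π(27)²/4 = 572.56 mm². φR_n = 0.75 × 469 × 572.56 × 3 × 1 = 604.2 kN.
Bearing (25 mm plate, F_u = 450 MPa): end bolts L_c = 48 − 30/2 = 33, R_n = min(1.2×33×25×450, 2.4×27×25×450) = 445.5 kN/bolt; interior L_c = 80 − 30 = 50, R_n = 675 kN/bolt. φR_n = 0.75 × (1×445.5 + 2×675) = 1346.6 kN.
Tension yield (gross): A_g = 206×25 = 5150 mm². φR_n = 0.90 × 345 × 5150 = 1599.1 kN.
Block shear: shear path 1×[48+2×80] = 1×208 mm, A_gv = 5200, A_nv = 1×(208 − 2.5×32)×25 = 3200 mm²; tension to near edge: (45 − 0.5×32)×25 = 725 mm². R_n = min(0.6×450×3200, 0.6×345×5200) + 1.0×450×725 = min(864, 1076.4) + 326.25 = 1190.3 kN. φR_n = 0.75 × 1190.3 = 892.7 kN.
Tension rupture (net): A_n = (206 − 1×32)×25 = 4350 mm² (U = 1.0, A_e = A_n). φR_n = 0.75 × 450 × 4350 = 1468.1 kN.
Governing: min(604.2, 1346.6, 1599.1, 892.7, 1468.1) = 604.2 kN → bolt shear.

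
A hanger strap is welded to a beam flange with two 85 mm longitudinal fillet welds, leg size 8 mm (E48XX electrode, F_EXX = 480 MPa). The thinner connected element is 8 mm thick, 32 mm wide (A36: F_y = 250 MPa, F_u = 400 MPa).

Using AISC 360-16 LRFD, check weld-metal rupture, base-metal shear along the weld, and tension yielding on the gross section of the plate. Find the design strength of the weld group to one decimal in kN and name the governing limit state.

57.6 kN (gross-section yield governs)

Weld metal: throat = 0.707×8 = 5.656 mm, L = 2×85 = 170 mm. φR_n = 0.75 × 0.6 × 480 × 5.656 × 170 = 207.7 kN.
Base metal shear (8 mm plate): yield φR_n = 1.0×0.6×250×8×170 = 204.0 kN; rupture φR_n = 0.75×0.6×400×8×170 = 244.8 kN; take 204.0 kN (yield).
Tension yield (gross): A_g = 32×8 = 256 mm². φR_n = 0.90 × 250 × 256 = 57.6 kN.
Governing: min(207.7, 204.0, 57.6) = 57.6 kN → gross-section yield.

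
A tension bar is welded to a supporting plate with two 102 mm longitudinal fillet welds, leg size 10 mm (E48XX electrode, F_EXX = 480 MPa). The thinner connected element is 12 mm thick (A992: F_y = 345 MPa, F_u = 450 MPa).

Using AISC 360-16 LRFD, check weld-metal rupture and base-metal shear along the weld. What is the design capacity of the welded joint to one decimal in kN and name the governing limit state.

311.5 kN (weld metal governs)

Weld metal: throat = 0.707×10 = 7.07 mm, L = 2×102 = 204 mm. φR_n = 0.75 × 0.6 × 480 × 7.07 × 204 = 311.5 kN.
Base metal shear (12 mm plate): yield φR_n = 1.0×0.6×345×12×204 = 506.7 kN; rupture φR_n = 0.75×0.6×450×12×204 = 495.7 kN; take 495.7 kN (rupture).
Governing: min(311.5, 495.7) = 311.5 kN → weld metal.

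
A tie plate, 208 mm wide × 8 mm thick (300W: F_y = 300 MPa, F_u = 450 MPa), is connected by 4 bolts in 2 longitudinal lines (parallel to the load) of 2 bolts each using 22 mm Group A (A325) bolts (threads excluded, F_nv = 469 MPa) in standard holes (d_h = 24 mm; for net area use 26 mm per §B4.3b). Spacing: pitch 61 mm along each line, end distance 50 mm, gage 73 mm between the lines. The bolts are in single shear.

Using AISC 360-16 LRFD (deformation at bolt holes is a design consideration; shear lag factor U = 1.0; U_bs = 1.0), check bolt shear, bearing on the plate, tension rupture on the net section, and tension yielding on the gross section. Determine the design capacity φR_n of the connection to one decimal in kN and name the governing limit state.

Bolt shear: A_b = π(22)²/4 = 380.13 mm². φR_n = 0.75 × 469 × 380.13 × 4 × 1 = 534.8 kN.
Bearing (8 mm plate, F_u = 450 MPa): end bolts L_c = 50 − 24/2 = 38, R_n = min(1.2×38×8×450, 2.4×22×8×450) = 164.16 kN/bolt; interior L_c = 61 − 24 = 37, R_n = 159.84 kN/bolt. φR_n = 0.75 × (2×164.16 + 2×159.84) = 486.0 kN.
Tension rupture (net): A_n = (208 − 2×26)×8 = 1248 mm² (U = 1.0, A_e = A_n). φR_n = 0.75 × 450 × 1248 = 421.2 kN.
Tension yield (gross): A_g = 208×8 = 1664 mm². φR_n = 0.90 × 300 × 1664 = 449.3 kN.
Governing: min(534.8, 486.0, 421.2, 449.3) = 421.2 kN → net-section rupture.

421.2 kN (net-section rupture governs)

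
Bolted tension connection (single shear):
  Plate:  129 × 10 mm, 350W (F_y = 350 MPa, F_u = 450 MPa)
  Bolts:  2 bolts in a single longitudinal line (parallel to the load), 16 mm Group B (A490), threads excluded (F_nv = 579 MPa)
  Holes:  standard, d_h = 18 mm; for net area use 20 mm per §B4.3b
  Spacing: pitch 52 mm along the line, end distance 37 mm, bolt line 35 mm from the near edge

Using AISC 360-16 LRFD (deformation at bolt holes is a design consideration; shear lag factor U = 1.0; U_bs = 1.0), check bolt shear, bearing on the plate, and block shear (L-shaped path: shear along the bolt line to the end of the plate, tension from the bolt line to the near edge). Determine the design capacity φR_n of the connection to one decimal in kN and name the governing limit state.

Bolt shear: A_b = π(16)²/4 = 201.06 mm². φR_n = 0.75 × 579 × 201.06 × 2 × 1 = 174.6 kN.
Bearing (10 mm plate, F_u = 450 MPa): end bolts L_c = 37 − 18/2 = 28, R_n = min(1.2×28×10×450, 2.4×16×10×450) = 151.2 kN/bolt; interior L_c = 52 − 18 = 34, R_n = 172.8 kN/bolt. φR_n = 0.75 × (1×151.2 + 1×172.8) = 243.0 kN.
Block shear: shear path 1×[37+1×52] = 1×89 mm, A_gv = 890, A_nv = 1×(89 − 1.5×20)×10 = 590 mm²; tension to near edge: (35 − 0.5×20)×10 = 250 mm². R_n = min(0.6×450×590, 0.6×350×890) + 1.0×450×250 = min(159.3, 186.9) + 112.5 = 271.8 kN. φR_n = 0.75 × 271.8 = 203.9 kN.
Governing: min(174.6, 243.0, 203.9) = 174.6 kN → bolt shear.

174.6 kN (bolt shear governs)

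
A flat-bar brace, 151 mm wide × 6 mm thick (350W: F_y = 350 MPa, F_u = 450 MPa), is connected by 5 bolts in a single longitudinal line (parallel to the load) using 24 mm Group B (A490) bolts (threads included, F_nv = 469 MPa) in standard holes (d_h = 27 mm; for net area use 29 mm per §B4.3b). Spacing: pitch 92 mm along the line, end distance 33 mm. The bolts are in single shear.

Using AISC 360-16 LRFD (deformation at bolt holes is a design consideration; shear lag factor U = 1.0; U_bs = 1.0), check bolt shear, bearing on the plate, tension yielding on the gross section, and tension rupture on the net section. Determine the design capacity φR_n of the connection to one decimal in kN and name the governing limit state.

247.1 kN (net-section rupture governs)

Bolt shear: A_b = π(24)²/4 = 452.39 mm². φR_n = 0.75 × 469 × 452.39 × 5 × 1 = 795.6 kN.
Bearing (6 mm plate, F_u = 450 MPa): end bolts L_c = 33 − 27/2 = 19.5, R_n = min(1.2×19.5×6×450, 2.4×24×6×450) = 63.18 kN/bolt; interior L_c = 92 − 27 = 65, R_n = 155.52 kN/bolt. φR_n = 0.75 × (1×63.18 + 4×155.52) = 513.9 kN.
Tension yield (gross): A_g = 151×6 = 906 mm². φR_n = 0.90 × 350 × 906 = 285.4 kN.
Tension rupture (net): A_n = (151 − 1×29)×6 = 732 mm² (U = 1.0, A_e = A_n). φR_n = 0.75 × 450 × 732 = 247.1 kN.
Governing: min(795.6, 513.9, 285.4, 247.1) = 247.1 kN → net-section rupture.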